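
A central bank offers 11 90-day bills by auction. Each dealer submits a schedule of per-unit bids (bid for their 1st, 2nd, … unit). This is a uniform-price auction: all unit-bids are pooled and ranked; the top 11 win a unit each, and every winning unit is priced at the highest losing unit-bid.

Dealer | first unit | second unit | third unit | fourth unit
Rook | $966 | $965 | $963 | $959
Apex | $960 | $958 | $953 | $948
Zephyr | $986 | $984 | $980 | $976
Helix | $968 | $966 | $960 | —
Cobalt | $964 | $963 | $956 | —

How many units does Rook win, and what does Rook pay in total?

Merging the schedules and taking the best 11: 986 (Zephyr-1), 984 (Zephyr-2), 980 (Zephyr-3), 976 (Zephyr-4), 968 (Helix-1), 966 (Rook-1), 966 (Helix-2), 965 (Rook-2), 964 (Cobalt-1), 963 (Rook-3), 963 (Cobalt-2)
Highest rejected unit-bid = $960.
Rook wins 3 unit(s) at $960 each.

Rook: 3 units, pays $2,880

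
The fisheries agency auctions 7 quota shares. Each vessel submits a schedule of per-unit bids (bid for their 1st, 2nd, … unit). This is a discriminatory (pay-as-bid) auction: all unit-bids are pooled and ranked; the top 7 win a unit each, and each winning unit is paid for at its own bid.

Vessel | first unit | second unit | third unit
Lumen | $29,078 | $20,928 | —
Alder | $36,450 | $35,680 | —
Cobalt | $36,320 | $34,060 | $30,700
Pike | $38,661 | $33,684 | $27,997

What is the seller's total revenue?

Total revenue: $245,555

All unit-bids, highest first — top 7: 38,661 (Pike-1), 36,450 (Alder-1), 36,320 (Cobalt-1), 35,680 (Alder-2), 34,060 (Cobalt-2), 33,684 (Pike-2), 30,700 (Cobalt-3)
Next rejected bid: $29,078 (not a price — pay-as-bid).
Each winning unit pays its own bid.
Revenue = 38,661 + 36,450 + 36,320 + 35,680 + 34,060 + 33,684 + 30,700 = $245,555.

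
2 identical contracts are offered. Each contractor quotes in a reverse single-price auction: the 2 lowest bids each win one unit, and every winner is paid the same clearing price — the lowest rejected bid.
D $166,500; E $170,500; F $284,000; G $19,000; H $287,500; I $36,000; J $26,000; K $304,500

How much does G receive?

G is paid $36,000

Bids ranked low→high: 19,000 (G), 26,000 (J), 36,000 (I), 166,500 (D), …
Winners (2 units): G, J.
First losing bid is I's $36,000, which sets the uniform price.
G wins → is paid $36,000.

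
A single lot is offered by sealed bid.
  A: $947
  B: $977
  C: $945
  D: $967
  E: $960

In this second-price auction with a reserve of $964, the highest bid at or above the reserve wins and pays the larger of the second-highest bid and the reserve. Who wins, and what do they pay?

B pays $967

Sorting bids: 977 (B) > 967 (D) > 960 (E) > 947 (A) > 945 (C)
Highest eligible bid: B at $977.
max(second-highest $967, reserve $964) = $967; the reserve does not bind.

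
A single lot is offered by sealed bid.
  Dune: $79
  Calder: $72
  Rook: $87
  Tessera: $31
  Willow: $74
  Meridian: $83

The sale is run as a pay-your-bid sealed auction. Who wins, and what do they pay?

Rook pays $87

Sorting bids: 87 (Rook) > 83 (Meridian) > 79 (Dune) > 74 (Willow) > 72 (Calder) > 31 (Tessera)
First-price: Rook pays what they bid, $87.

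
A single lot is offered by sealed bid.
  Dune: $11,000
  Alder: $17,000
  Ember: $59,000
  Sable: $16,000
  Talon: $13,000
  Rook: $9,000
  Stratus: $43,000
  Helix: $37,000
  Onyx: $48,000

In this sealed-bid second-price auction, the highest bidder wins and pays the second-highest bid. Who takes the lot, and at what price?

Rule: the highest bidder wins and pays the second-highest bid.
Bids ranked: 59,000 (Ember) > 48,000 (Onyx) > 43,000 (Stratus) > 37,000 (Helix) > 17,000 (Alder) > 16,000 (Sable) > …
Second-price: Ember pays Onyx's bid of $48,000.

Ember pays $48,000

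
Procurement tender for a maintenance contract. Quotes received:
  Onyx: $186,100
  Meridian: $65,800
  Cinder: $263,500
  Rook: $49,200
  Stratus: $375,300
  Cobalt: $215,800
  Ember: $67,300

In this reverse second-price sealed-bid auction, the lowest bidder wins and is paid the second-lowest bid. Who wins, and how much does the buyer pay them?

Rook is paid $65,800

Sorting bids: 49,200 (Rook) < 65,800 (Meridian) < 67,300 (Ember) < 186,100 (Onyx) < 215,800 (Cobalt) < 263,500 (Cinder) < …
Rook is lowest; is paid the second-lowest bid, $65,800.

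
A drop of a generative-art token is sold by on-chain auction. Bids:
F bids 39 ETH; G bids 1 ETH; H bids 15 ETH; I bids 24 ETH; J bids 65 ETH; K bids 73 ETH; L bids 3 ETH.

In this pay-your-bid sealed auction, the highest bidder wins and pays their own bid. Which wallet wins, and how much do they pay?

K pays 73 ETH

Rule: the highest bidder wins and pays their own bid.
Sorting bids: 73 (K) > 65 (J) > 39 (F) > 24 (I) > 15 (H) > 3 (L) > …
K has the highest bid and pays exactly that: 73 ETH.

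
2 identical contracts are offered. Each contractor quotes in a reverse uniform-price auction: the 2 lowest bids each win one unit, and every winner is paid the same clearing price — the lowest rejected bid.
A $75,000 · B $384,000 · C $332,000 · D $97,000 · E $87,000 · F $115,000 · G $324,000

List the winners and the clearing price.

Sorting: 75,000 (A), 87,000 (E), 97,000 (D), 115,000 (F), …
Winners (2 units): A, E.
Clearing price = lowest rejected bid = $97,000.

A, E; each is paid $97,000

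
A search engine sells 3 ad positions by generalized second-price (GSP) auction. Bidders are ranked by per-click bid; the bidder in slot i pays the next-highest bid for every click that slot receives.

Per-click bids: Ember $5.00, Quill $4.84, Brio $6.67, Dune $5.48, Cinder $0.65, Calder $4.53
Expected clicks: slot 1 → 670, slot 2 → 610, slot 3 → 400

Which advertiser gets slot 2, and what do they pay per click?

Per-click bids in order: $6.67 (Brio) > $5.48 (Dune) > $5.00 (Ember) > $4.84 (Quill) > …
Slot 2 goes to the second-ranked bidder, Dune, who pays the next bid down: $5.00/click.

Dune; $5.00 per click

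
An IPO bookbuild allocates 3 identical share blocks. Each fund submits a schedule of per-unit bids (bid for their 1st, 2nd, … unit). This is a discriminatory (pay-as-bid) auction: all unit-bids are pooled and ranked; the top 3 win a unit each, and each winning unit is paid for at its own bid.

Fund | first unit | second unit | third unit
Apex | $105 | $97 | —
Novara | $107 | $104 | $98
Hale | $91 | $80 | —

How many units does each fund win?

Apex 1, Novara 2

Pooled unit-bids ranked (top 3): 107 (Novara-1), 105 (Apex-1), 104 (Novara-2)
Next rejected bid: $98 (not a price — pay-as-bid).
Allocation: Apex 1, Novara 2.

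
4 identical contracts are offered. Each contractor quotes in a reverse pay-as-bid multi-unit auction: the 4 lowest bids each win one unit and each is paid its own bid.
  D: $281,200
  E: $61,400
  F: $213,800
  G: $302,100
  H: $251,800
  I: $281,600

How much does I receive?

Sorting: 61,400 (E), 213,800 (F), 251,800 (H), 281,200 (D), 281,600 (I), 302,100 (G)
Winners (4 units): E, F, H, D.
I does not win → $0.

I is paid $0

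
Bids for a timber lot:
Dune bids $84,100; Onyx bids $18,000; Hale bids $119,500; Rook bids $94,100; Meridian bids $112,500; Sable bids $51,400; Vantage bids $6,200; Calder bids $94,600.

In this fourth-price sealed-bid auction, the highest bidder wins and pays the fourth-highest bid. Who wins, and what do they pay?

Hale pays $94,100

Fourth-price sealed-bid auction: the highest bidder wins and pays the fourth-highest bid.
Sorting bids: 119,500 (Hale) > 112,500 (Meridian) > 94,600 (Calder) > 94,100 (Rook) > 84,100 (Dune) > 51,400 (Sable) > …
Hale is highest; pays the fourth-highest bid, $94,100.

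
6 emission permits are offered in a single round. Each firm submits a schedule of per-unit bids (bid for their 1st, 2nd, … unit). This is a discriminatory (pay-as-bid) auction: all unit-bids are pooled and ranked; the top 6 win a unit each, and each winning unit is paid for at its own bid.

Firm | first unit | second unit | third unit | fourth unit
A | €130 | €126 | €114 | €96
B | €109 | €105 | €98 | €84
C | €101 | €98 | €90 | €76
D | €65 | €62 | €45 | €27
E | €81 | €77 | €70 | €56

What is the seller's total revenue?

Total revenue: €685

All unit-bids, highest first — top 6: 130 (A-1), 126 (A-2), 114 (A-3), 109 (B-1), 105 (B-2), 101 (C-1)
Next rejected bid: €98 (not a price — pay-as-bid).
Each winning unit pays its own bid.
Revenue = 130 + 126 + 114 + 109 + 105 + 101 = €685.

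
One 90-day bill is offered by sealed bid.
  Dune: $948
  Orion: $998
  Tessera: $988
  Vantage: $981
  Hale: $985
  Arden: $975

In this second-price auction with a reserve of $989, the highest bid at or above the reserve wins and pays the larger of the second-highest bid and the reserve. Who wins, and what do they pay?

Second-price auction with a reserve of $989: the highest bid at or above the reserve wins and pays the larger of the second-highest bid and the reserve.
Sorting bids: 998 (Orion) > 988 (Tessera) > 985 (Hale) > 981 (Vantage) > 975 (Arden) > 948 (Dune)
Highest eligible bid: Orion at $998.
max(second-highest $988, reserve $989) = $989.

Orion pays $989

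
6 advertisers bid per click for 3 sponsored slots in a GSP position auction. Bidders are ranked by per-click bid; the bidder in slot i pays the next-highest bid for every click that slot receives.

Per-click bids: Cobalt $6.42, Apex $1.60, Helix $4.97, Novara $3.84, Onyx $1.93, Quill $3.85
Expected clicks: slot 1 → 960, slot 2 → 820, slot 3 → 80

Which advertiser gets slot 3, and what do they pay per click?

Quill; $3.84 per click

Per-click bids in order: $6.42 (Cobalt) > $4.97 (Helix) > $3.85 (Quill) > $3.84 (Novara) > …
Slot 3 goes to the third-ranked bidder, Quill, who pays the next bid down: $3.84/click.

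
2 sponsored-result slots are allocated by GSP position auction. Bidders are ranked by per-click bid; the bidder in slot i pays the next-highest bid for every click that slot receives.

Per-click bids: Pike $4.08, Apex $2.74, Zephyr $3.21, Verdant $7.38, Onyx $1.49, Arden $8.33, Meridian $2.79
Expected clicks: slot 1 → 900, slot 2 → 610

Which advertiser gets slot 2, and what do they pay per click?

Sorting advertisers: $8.33 (Arden) > $7.38 (Verdant) > $4.08 (Pike) > …
Slot 2 goes to the second-ranked bidder, Verdant, who pays the next bid down: $4.08/click.

Verdant; $4.08 per click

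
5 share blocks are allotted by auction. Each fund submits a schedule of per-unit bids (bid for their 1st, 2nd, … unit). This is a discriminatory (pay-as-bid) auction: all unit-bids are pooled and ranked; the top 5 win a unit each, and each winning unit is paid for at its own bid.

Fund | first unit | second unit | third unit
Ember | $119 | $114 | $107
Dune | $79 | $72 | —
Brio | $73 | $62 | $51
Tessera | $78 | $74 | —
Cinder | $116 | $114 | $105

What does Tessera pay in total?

Pooled unit-bids ranked (top 5): 119 (Ember-1), 116 (Cinder-1), 114 (Ember-2), 114 (Cinder-2), 107 (Ember-3)
Next rejected bid: $105 (not a price — pay-as-bid).
Tessera wins no units.

Tessera pays $0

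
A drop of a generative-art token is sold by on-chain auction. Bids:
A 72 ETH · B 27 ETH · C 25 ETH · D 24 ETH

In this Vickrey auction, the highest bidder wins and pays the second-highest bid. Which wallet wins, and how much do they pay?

Rule: the highest bidder wins and pays the second-highest bid.
Bids ranked: 72 (A) > 27 (B) > 25 (C) > 24 (D)
Second-price: A pays B's bid of 27 ETH.

A pays 27 ETH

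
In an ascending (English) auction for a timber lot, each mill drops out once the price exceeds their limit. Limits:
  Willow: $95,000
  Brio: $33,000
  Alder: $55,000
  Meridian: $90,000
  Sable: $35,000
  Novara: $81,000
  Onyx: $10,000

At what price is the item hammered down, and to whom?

Willow wins at $90,000

Limits ranked: 95,000 (Willow) > 90,000 (Meridian) > 81,000 (Novara) > 55,000 (Alder) > 35,000 (Sable) > 33,000 (Brio) > …
Bidding ends when Meridian exits at $90,000; Willow takes it.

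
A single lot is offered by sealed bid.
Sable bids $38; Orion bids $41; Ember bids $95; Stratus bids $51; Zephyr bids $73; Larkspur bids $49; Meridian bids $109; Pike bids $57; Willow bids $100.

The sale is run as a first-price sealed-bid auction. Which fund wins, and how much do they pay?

Meridian pays $109

Bids in order: 109 (Meridian) > 100 (Willow) > 95 (Ember) > 73 (Zephyr) > 57 (Pike) > 51 (Stratus) > …
First-price: Meridian pays what they bid, $109.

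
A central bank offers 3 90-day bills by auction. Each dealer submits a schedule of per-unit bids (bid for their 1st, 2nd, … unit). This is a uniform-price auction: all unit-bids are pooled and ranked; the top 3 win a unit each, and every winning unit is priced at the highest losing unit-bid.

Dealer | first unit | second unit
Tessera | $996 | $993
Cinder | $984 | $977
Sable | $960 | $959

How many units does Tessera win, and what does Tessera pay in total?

Merging the schedules and taking the best 3: 996 (Tessera-1), 993 (Tessera-2), 984 (Cinder-1)
The (k+1)-th unit-bid is $977.
Tessera wins 2 unit(s) at $977 each.

Tessera: 2 units, pays $1,954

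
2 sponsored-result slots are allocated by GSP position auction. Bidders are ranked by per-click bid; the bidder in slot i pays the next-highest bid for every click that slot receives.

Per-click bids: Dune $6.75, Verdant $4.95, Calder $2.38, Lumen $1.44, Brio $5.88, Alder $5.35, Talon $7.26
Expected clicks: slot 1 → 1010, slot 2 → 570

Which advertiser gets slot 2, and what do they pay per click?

Dune; $5.88 per click

Sorting advertisers: $7.26 (Talon) > $6.75 (Dune) > $5.88 (Brio) > …
Slot 2 goes to the second-ranked bidder, Dune, who pays the next bid down: $5.88/click.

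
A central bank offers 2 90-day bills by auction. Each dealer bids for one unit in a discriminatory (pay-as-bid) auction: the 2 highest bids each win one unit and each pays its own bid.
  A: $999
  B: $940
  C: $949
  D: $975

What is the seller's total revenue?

Total revenue: $1,974

Ordering the bids: 999 (A), 975 (D), 949 (C), 940 (B)
Winners (2 units): A, D.
Total revenue = 999 + 975 = $1,974.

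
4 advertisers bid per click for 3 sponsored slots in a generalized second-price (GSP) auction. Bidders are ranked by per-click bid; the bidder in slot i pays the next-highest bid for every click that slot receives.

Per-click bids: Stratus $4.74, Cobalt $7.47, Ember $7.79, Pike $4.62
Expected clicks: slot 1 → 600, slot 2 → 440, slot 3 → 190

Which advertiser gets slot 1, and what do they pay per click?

Ember; $7.47 per click

Per-click bids in order: $7.79 (Ember) > $7.47 (Cobalt) > $4.74 (Stratus) > $4.62 (Pike)
Slot 1 goes to the first-ranked bidder, Ember, who pays the next bid down: $7.47/click.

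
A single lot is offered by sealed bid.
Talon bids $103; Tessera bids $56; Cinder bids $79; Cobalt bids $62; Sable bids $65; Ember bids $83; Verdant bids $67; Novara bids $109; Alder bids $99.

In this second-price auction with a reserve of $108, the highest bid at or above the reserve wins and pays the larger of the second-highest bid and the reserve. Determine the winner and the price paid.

Novara pays $108

Bids ranked: 109 (Novara) > 103 (Talon) > 99 (Alder) > 83 (Ember) > 79 (Cinder) > 67 (Verdant) > …
Highest eligible bid: Novara at $109.
Second-highest bid $103 is below the reserve $108, so the reserve binds → payment $108.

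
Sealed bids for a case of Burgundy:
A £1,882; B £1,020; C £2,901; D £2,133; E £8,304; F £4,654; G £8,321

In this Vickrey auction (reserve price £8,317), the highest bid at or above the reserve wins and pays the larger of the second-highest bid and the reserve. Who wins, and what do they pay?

Sorting bids: 8,321 (G) > 8,304 (E) > 4,654 (F) > 2,901 (C) > 2,133 (D) > 1,882 (A) > …
Highest eligible bid: G at £8,321.
Second-highest bid £8,304 is below the reserve £8,317, so the reserve binds → payment £8,317.

G pays £8,317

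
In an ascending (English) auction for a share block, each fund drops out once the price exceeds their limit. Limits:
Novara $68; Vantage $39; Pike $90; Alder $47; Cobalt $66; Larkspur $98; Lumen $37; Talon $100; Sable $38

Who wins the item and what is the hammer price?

Limits ranked: 100 (Talon) > 98 (Larkspur) > 90 (Pike) > 68 (Novara) > 66 (Cobalt) > 47 (Alder) > …
Once the price passes $98, only Talon is left; the hammer falls at Larkspur's limit of $98.

Talon wins at $98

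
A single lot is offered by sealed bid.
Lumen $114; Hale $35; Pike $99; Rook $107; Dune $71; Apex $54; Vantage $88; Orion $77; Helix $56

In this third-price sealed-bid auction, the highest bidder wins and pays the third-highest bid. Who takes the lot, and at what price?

Lumen pays $99

Bids ranked: 114 (Lumen) > 107 (Rook) > 99 (Pike) > 88 (Vantage) > 77 (Orion) > 71 (Dune) > …
Lumen is highest; pays the third-highest bid, $99.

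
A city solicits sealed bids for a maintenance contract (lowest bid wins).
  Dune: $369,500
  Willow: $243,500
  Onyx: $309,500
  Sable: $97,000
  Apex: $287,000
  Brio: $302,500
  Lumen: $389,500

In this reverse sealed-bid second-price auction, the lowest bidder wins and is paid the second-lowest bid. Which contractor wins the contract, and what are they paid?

Sable is paid $243,500

Reverse sealed-bid second-price auction: the lowest bidder wins and is paid the second-lowest bid.
Bids in order: 97,000 (Sable) < 243,500 (Willow) < 287,000 (Apex) < 302,500 (Brio) < 309,500 (Onyx) < 369,500 (Dune) < …
Sable is lowest; is paid the second-lowest bid, $243,500.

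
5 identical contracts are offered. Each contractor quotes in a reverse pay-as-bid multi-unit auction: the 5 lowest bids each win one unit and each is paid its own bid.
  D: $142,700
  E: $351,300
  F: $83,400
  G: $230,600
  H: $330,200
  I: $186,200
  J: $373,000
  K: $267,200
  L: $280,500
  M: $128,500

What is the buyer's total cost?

Total cost: $771,400

Ordering the bids: 83,400 (F), 128,500 (M), 142,700 (D), 186,200 (I), 230,600 (G), 267,200 (K), 280,500 (L), …
Winners (5 units): F, M, D, I, G.
Total cost = 83,400 + 128,500 + 142,700 + 186,200 + 230,600 = $771,400.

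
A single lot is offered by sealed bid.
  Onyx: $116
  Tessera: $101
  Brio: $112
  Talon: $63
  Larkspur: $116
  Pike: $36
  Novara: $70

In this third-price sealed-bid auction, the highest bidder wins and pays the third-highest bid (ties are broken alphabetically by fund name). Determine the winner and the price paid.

Sorting bids: 116 (Larkspur) > 116 (Onyx) > 112 (Brio) > 101 (Tessera) > 70 (Novara) > 63 (Talon) > …
Larkspur and Onyx tie at $116; tie-break gives it to Larkspur.
Larkspur wins; payment is bid #3 in the ranking = $112.

Larkspur pays $112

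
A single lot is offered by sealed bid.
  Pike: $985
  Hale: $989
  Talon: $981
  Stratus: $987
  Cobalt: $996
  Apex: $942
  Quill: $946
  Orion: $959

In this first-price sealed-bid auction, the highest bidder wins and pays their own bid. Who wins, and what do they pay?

Rule: the highest bidder wins and pays their own bid.
Bids ranked: 996 (Cobalt) > 989 (Hale) > 987 (Stratus) > 985 (Pike) > 981 (Talon) > 959 (Orion) > …
First-price: Cobalt pays what they bid, $996.

Cobalt pays $996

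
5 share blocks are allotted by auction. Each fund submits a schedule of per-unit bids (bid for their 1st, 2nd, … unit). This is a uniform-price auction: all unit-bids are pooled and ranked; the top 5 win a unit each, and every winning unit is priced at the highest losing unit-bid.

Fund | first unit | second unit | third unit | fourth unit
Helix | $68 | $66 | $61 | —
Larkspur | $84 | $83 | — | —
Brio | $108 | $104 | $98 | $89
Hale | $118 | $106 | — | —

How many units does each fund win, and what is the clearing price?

Pooled unit-bids ranked (top 5): 118 (Hale-1), 108 (Brio-1), 106 (Hale-2), 104 (Brio-2), 98 (Brio-3)
The (k+1)-th unit-bid is $89.
Allocation: Brio 3, Hale 2.

Brio 3, Hale 2; clearing price $89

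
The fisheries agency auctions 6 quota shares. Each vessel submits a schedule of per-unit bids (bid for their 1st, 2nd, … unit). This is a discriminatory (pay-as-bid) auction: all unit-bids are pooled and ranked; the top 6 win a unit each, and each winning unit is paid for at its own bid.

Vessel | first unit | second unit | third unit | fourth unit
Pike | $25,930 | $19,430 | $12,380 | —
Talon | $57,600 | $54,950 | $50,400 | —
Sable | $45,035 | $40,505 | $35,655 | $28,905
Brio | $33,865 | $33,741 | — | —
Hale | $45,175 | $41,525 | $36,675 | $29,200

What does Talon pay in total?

All unit-bids, highest first — top 6: 57,600 (Talon-1), 54,950 (Talon-2), 50,400 (Talon-3), 45,175 (Hale-1), 45,035 (Sable-1), 41,525 (Hale-2)
Next rejected bid: $40,505 (not a price — pay-as-bid).
Talon's winning unit-bids: 57,600 + 54,950 + 50,400 = $162,950.

Talon pays $162,950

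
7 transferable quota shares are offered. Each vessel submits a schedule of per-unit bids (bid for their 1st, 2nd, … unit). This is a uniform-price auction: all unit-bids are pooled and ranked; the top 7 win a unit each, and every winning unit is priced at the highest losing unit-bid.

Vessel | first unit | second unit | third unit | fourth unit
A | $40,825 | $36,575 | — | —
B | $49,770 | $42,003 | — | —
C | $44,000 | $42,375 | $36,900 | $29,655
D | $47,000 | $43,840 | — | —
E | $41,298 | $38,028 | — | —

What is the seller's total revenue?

Total revenue: $285,775

Merging the schedules and taking the best 7: 49,770 (B-1), 47,000 (D-1), 44,000 (C-1), 43,840 (D-2), 42,375 (C-2), 42,003 (B-2), 41,298 (E-1)
First bid not allocated: $40,825.
Allocation: B 2, C 2, D 2, E 1. Every unit priced at $40,825.
Revenue = 7 × 40,825 = $285,775.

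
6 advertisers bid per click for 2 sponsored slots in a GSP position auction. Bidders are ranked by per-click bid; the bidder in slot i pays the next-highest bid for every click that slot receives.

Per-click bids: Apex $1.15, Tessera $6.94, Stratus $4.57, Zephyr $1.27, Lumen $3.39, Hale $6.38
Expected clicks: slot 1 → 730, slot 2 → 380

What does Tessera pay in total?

Per-click bids in order: $6.94 (Tessera) > $6.38 (Hale) > $4.57 (Stratus) > …
Tessera holds slot 1 → pays next bid $6.38 × 730 clicks = $4657.40.

Tessera pays $4657.40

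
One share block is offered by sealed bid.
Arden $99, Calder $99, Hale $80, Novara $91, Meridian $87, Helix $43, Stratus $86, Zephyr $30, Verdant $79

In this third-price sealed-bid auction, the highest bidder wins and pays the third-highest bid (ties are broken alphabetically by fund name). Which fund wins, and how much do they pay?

Sorting bids: 99 (Arden) > 99 (Calder) > 91 (Novara) > 87 (Meridian) > 86 (Stratus) > 80 (Hale) > …
Arden and Calder tie at $99; tie-break gives it to Arden.
Arden wins; payment is bid #3 in the ranking = $91.

Arden pays $91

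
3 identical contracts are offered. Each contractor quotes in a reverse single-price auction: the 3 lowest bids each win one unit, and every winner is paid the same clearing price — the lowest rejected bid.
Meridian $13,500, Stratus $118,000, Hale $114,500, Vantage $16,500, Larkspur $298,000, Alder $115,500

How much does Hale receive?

Sorting: 13,500 (Meridian), 16,500 (Vantage), 114,500 (Hale), 115,500 (Alder), 118,000 (Stratus), …
The 3 lowest are Meridian, Vantage, Hale.
First losing bid is Alder's $115,500, which sets the uniform price.
Hale wins → is paid $115,500.

Hale is paid $115,500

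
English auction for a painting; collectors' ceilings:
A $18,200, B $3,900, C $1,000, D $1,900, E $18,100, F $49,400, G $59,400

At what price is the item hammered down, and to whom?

G wins at $49,400

Open ascending-bid auction: the price rises until one bidder remains; the winner pays the price at which the last rival dropped out.
Limits in order: 59,400 (G) > 49,400 (F) > 18,200 (A) > 18,100 (E) > 3,900 (B) > 1,900 (D) > …
Once the price passes $49,400, only G is left; the hammer falls at F's limit of $49,400.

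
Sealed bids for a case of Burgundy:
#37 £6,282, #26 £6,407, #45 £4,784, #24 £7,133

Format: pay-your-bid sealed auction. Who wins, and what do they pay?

Pay-your-bid sealed auction: the highest bidder wins and pays their own bid.
Bids in order: 7,133 (#24) > 6,407 (#26) > 6,282 (#37) > 4,784 (#45)
#24 is highest → pays own bid, £7,133.

#24 pays £7,133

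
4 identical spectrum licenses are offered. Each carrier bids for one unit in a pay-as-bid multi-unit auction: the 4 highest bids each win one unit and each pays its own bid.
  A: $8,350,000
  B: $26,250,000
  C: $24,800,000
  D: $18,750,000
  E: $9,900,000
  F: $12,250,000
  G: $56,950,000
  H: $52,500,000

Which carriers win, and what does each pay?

Sorting: 56,950,000 (G), 52,500,000 (H), 26,250,000 (B), 24,800,000 (C), 18,750,000 (D), 12,250,000 (F), …
Winners (4 units): G, H, B, C.
Each winner pays its own bid: G $56,950,000, H $52,500,000, B $26,250,000, C $24,800,000.

G $56,950,000, H $52,500,000, B $26,250,000, C $24,800,000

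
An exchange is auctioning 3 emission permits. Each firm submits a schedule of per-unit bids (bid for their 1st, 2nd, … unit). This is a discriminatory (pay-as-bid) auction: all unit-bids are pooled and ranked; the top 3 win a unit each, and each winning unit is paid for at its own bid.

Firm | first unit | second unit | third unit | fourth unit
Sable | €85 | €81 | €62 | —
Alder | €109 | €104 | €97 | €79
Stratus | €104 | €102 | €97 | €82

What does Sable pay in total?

Sable pays €0

Merging the schedules and taking the best 3: 109 (Alder-1), 104 (Alder-2), 104 (Stratus-1)
Next rejected bid: €102 (not a price — pay-as-bid).
Sable wins no units.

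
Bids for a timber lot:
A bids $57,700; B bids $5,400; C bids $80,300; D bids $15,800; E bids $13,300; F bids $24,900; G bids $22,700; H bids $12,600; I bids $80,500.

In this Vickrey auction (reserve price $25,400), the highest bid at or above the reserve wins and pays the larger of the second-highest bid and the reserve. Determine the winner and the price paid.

I pays $80,300

Vickrey auction (reserve price $25,400): the highest bid at or above the reserve wins and pays the larger of the second-highest bid and the reserve.
Sorting bids: 80,500 (I) > 80,300 (C) > 57,700 (A) > 24,900 (F) > 22,700 (G) > 15,800 (D) > …
I has the top bid at or above the reserve ($80,500).
max(second-highest $80,300, reserve $25,400) = $80,300; the reserve does not bind.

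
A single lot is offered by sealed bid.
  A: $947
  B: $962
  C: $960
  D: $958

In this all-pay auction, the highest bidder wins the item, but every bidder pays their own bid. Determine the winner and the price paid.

Rule: the highest bidder wins the item, but every bidder pays their own bid.
Bids ranked: 962 (B) > 960 (C) > 958 (D) > 947 (A)
B wins with the top bid; all bids are sunk regardless.

B pays $962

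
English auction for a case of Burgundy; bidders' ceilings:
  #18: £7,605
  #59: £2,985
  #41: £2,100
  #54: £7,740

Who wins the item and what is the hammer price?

Limits ranked: 7,740 (#54) > 7,605 (#18) > 2,985 (#59) > 2,100 (#41)
#18 is the last rival to drop out, at £7,605; #54 remains and wins at that price.

#54 wins at £7,605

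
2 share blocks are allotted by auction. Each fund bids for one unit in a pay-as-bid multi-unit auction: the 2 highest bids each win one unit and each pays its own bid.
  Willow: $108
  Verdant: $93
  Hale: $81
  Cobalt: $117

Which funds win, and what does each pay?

Cobalt $117, Willow $108

Ordering the bids: 117 (Cobalt), 108 (Willow), 93 (Verdant), 81 (Hale)
The 2 highest are Cobalt, Willow.
Each winner pays its own bid: Cobalt $117, Willow $108.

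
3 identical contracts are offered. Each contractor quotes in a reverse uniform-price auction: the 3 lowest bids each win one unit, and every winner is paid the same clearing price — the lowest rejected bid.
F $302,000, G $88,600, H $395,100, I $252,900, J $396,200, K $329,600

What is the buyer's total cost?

Total cost: $988,800

Ordering the bids: 88,600 (G), 252,900 (I), 302,000 (F), 329,600 (K), 395,100 (H), …
Winners (3 units): G, I, F.
First losing bid is K's $329,600, which sets the uniform price.
Total cost = 3 × $329,600 = $988,800.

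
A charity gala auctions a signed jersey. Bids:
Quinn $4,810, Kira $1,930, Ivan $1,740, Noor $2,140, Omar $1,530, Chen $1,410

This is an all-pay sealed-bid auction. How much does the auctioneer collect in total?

Total revenue: $13,560

Sorting bids: 4,810 (Quinn) > 2,140 (Noor) > 1,930 (Kira) > 1,740 (Ivan) > 1,530 (Omar) > 1,410 (Chen)
Quinn wins with the top bid; all bids are sunk regardless.
Every bidder forfeits their bid regardless of winning.
Revenue = 4,810 + 1,930 + 1,740 + 2,140 + 1,530 + 1,410 = $13,560.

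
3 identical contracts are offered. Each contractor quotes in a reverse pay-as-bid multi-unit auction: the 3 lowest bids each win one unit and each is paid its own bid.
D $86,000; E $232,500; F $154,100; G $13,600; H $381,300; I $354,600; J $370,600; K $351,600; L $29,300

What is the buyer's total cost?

Total cost: $128,900

Sorting: 13,600 (G), 29,300 (L), 86,000 (D), 154,100 (F), 232,500 (E), …
Winners (3 units): G, L, D.
Total cost = 13,600 + 29,300 + 86,000 = $128,900.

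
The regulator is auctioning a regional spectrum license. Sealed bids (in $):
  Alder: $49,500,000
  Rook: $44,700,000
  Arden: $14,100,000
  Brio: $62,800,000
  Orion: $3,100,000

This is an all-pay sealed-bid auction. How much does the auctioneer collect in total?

Total revenue: $174,200,000

Bids ranked: 62,800,000 (Brio) > 49,500,000 (Alder) > 44,700,000 (Rook) > 14,100,000 (Arden) > 3,100,000 (Orion)
Brio wins with the top bid; all bids are sunk regardless.
Every bidder forfeits their bid regardless of winning.
Revenue = 49,500,000 + 44,700,000 + 14,100,000 + 62,800,000 + 3,100,000 = $174,200,000.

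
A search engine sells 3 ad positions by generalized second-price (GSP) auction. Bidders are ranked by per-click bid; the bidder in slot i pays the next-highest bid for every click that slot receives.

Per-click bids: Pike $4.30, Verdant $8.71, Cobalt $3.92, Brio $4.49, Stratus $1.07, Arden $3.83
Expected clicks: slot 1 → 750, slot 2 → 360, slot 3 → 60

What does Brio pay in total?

Per-click bids in order: $8.71 (Verdant) > $4.49 (Brio) > $4.30 (Pike) > $3.92 (Cobalt) > …
Brio holds slot 2 → pays next bid $4.30 × 360 clicks = $1548.00.

Brio pays $1548.00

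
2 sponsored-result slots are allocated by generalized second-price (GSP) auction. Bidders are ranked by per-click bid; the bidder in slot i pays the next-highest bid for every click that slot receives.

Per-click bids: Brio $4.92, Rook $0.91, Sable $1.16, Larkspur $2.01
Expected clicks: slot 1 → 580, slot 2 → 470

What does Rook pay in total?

Ranked by bid: $4.92 (Brio) > $2.01 (Larkspur) > $1.16 (Sable) > …
Rook ranks below slot 2 → no slot, pays nothing.

Rook pays $0.00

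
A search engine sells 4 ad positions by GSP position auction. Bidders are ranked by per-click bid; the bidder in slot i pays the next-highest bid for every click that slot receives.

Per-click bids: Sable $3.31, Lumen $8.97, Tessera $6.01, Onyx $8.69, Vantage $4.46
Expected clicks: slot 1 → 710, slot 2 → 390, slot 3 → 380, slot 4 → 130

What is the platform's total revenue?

Ranked by bid: $8.97 (Lumen) > $8.69 (Onyx) > $6.01 (Tessera) > $4.46 (Vantage) > $3.31 (Sable)
Slot 1: Lumen pays $8.69 × 710 = $6169.90
Slot 2: Onyx pays $6.01 × 390 = $2343.90
Slot 3: Tessera pays $4.46 × 380 = $1694.80
Slot 4: Vantage pays $3.31 × 130 = $430.30
Total = $10638.90

Total revenue: $10638.90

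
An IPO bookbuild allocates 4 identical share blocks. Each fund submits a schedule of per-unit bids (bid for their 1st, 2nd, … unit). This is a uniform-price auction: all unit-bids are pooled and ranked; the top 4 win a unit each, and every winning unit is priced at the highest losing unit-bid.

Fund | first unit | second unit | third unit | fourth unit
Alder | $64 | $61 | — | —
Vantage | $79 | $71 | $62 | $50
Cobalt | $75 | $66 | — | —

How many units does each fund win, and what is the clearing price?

Cobalt 2, Vantage 2; clearing price $64

All unit-bids, highest first — top 4: 79 (Vantage-1), 75 (Cobalt-1), 71 (Vantage-2), 66 (Cobalt-2)
The (k+1)-th unit-bid is $64.
Allocation: Cobalt 2, Vantage 2.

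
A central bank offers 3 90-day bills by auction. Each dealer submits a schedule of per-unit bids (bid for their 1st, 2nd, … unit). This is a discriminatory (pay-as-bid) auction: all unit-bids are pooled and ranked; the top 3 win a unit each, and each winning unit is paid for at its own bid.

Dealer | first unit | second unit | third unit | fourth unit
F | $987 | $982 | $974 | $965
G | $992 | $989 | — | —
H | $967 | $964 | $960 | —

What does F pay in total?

F pays $987

Pooled unit-bids ranked (top 3): 992 (G-1), 989 (G-2), 987 (F-1)
Next rejected bid: $982 (not a price — pay-as-bid).
F's winning unit-bids: 987 = $987.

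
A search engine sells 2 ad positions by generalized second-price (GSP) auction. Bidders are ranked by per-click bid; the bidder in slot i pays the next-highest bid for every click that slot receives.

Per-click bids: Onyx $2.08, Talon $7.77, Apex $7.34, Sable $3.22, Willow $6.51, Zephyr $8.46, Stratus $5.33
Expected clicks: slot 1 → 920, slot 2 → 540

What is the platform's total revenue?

Total revenue: $11112.00

Ranked by bid: $8.46 (Zephyr) > $7.77 (Talon) > $7.34 (Apex) > …
Slot 1: Zephyr pays $7.77 × 920 = $7148.40
Slot 2: Talon pays $7.34 × 540 = $3963.60
Total = $11112.00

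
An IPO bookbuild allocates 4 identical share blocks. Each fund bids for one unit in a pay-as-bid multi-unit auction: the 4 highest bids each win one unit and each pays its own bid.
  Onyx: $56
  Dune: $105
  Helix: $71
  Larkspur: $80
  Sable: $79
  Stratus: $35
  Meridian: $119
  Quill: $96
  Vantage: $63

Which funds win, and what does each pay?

Bids ranked high→low: 119 (Meridian), 105 (Dune), 96 (Quill), 80 (Larkspur), 79 (Sable), 71 (Helix), …
Winners (4 units): Meridian, Dune, Quill, Larkspur.
Each winner pays its own bid: Meridian $119, Dune $105, Quill $96, Larkspur $80.

Meridian $119, Dune $105, Quill $96, Larkspur $80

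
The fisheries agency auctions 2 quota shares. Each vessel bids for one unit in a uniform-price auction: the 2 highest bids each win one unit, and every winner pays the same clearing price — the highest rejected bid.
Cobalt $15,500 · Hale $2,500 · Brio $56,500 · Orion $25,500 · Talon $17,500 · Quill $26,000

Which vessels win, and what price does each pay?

Brio, Quill; each pays $25,500

Bids ranked high→low: 56,500 (Brio), 26,000 (Quill), 25,500 (Orion), 17,500 (Talon), …
The 2 highest are Brio, Quill.
First losing bid is Orion's $25,500, which sets the uniform price.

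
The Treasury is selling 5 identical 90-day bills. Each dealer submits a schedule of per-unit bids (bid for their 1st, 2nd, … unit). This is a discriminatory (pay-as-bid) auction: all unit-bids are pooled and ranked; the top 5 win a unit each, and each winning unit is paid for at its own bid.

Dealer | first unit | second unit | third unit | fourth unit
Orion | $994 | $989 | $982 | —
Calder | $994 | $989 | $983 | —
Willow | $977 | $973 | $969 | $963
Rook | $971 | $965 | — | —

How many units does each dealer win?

Calder 3, Orion 2

Merging the schedules and taking the best 5: 994 (Orion-1), 994 (Calder-1), 989 (Orion-2), 989 (Calder-2), 983 (Calder-3)
Next rejected bid: $982 (not a price — pay-as-bid).
Allocation: Calder 3, Orion 2.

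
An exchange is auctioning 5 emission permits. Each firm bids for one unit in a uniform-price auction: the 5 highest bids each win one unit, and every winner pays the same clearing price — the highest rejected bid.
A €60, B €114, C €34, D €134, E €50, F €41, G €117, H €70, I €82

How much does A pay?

Bids ranked high→low: 134 (D), 117 (G), 114 (B), 82 (I), 70 (H), 60 (A), 50 (E), …
Winners (5 units): D, G, B, I, H.
Highest unsuccessful bid: €60 → clearing price.
A does not win → pays €0.

A pays €0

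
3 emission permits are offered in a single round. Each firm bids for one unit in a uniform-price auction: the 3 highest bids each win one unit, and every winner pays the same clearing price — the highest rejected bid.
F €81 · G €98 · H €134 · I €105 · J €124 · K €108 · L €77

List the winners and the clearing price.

H, J, K; each pays €105

Ordering the bids: 134 (H), 124 (J), 108 (K), 105 (I), 98 (G), …
Top 3: H, J, K.
First losing bid is I's €105, which sets the uniform price.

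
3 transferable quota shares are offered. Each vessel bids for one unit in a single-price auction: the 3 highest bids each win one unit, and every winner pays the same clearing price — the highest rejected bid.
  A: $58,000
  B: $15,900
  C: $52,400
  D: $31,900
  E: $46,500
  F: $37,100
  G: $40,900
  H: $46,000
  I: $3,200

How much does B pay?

B pays $0

Ordering the bids: 58,000 (A), 52,400 (C), 46,500 (E), 46,000 (H), 40,900 (G), …
Top 3: A, C, E.
Highest unsuccessful bid: $46,000 → clearing price.
B does not win → pays $0.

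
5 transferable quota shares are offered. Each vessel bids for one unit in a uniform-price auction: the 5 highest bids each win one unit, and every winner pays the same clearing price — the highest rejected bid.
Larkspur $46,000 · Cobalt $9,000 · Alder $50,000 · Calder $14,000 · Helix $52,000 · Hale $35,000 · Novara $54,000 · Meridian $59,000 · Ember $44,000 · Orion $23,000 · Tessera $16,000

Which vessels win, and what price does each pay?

Sorting: 59,000 (Meridian), 54,000 (Novara), 52,000 (Helix), 50,000 (Alder), 46,000 (Larkspur), 44,000 (Ember), 35,000 (Hale), …
The 5 highest are Meridian, Novara, Helix, Alder, Larkspur.
Clearing price = highest rejected bid = $44,000.

Meridian, Novara, Helix, Alder, Larkspur; each pays $44,000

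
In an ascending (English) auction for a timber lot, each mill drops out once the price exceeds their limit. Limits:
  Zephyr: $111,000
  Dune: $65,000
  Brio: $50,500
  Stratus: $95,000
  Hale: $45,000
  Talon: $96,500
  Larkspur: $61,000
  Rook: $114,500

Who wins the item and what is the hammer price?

Sorting limits: 114,500 (Rook) > 111,000 (Zephyr) > 96,500 (Talon) > 95,000 (Stratus) > 65,000 (Dune) > 61,000 (Larkspur) > …
Zephyr is the last rival to drop out, at $111,000; Rook remains and wins at that price.

Rook wins at $111,000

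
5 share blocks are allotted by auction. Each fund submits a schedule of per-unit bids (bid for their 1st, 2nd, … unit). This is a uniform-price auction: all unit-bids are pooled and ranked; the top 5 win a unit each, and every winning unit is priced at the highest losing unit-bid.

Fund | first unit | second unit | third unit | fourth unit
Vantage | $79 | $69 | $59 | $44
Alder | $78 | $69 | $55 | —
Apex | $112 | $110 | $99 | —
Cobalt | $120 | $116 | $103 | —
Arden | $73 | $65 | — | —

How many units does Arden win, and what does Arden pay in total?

Arden: 0 units, pays $0

Merging the schedules and taking the best 5: 120 (Cobalt-1), 116 (Cobalt-2), 112 (Apex-1), 110 (Apex-2), 103 (Cobalt-3)
First bid not allocated: $99.
Arden wins 0 unit(s) at $99 each.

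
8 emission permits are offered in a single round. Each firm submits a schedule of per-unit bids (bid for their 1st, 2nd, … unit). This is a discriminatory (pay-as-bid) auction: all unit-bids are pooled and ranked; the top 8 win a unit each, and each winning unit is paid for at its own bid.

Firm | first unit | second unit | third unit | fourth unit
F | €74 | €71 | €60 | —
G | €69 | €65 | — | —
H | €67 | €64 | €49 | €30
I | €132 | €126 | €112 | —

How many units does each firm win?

All unit-bids, highest first — top 8: 132 (I-1), 126 (I-2), 112 (I-3), 74 (F-1), 71 (F-2), 69 (G-1), 67 (H-1), 65 (G-2)
Next rejected bid: €64 (not a price — pay-as-bid).
Allocation: F 2, G 2, H 1, I 3.

F 2, G 2, H 1, I 3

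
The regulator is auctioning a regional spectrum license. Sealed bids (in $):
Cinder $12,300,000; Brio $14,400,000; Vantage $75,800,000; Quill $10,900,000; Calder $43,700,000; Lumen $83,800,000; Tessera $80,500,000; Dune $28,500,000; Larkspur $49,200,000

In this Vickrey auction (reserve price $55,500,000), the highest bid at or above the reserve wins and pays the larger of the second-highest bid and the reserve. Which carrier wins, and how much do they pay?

Rule: the highest bid at or above the reserve wins and pays the larger of the second-highest bid and the reserve.
Bids in order: 83,800,000 (Lumen) > 80,500,000 (Tessera) > 75,800,000 (Vantage) > 49,200,000 (Larkspur) > 43,700,000 (Calder) > 28,500,000 (Dune) > …
Highest eligible bid: Lumen at $83,800,000.
Second-highest bid $80,500,000 exceeds the reserve $55,500,000 → payment $80,500,000.

Lumen pays $80,500,000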